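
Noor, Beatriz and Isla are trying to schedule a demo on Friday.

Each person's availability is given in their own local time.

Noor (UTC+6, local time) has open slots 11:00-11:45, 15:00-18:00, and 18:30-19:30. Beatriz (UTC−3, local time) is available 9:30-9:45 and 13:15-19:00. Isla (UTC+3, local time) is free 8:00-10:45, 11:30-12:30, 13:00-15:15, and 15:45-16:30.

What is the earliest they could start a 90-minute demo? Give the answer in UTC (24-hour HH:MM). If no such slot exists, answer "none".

Noor → UTC: 05:00–05:45, 09:00–12:00, 12:30–13:30.
Beatriz → UTC: 12:30–12:45, 16:15–22:00.
Isla → UTC: 05:00–07:45, 08:30–09:30, 10:00–12:15, 12:45–13:30.
Noor ∩ Beatriz: 12:30–12:45.
Noor ∩ Beatriz ∩ Isla: (none).
Windows ≥ 90 min: (none).

none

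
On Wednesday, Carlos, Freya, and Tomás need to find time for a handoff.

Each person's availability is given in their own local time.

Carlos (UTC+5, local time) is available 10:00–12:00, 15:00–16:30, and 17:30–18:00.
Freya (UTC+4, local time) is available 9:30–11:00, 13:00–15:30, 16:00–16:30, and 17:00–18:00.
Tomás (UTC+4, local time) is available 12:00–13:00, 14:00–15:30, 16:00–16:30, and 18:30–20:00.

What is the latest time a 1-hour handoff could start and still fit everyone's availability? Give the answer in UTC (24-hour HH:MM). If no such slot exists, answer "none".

Carlos → UTC: 05:00–07:00, 10:00–11:30, 12:30–13:00.
Freya → UTC: 05:30–07:00, 09:00–11:30, 12:00–12:30, 13:00–14:00.
Tomás → UTC: 08:00–09:00, 10:00–11:30, 12:00–12:30, 14:30–16:00.
Carlos ∩ Freya: 05:30–07:00, 10:00–11:30.
Carlos ∩ Freya ∩ Tomás: 10:00–11:30.
Windows ≥ 60 min: 10:00–11:30.
Latest start in the last window 10:00–11:30 is 11:30 − 60 min = 10:30.

10:30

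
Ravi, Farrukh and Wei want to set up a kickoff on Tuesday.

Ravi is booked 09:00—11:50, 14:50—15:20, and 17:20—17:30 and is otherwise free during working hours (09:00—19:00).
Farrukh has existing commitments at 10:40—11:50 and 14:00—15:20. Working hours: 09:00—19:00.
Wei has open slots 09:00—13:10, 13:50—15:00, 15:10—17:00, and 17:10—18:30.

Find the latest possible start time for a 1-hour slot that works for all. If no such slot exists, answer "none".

Ravi free within 09:00–19:00: 11:50–14:50, 15:20–17:20, 17:30–19:00.
Farrukh free within 09:00–19:00: 09:00–10:40, 11:50–14:00, 15:20–19:00.
Ravi ∩ Farrukh: 11:50–14:00, 15:20–17:20, 17:30–19:00.
Ravi ∩ Farrukh ∩ Wei: 11:50–13:10, 13:50–14:00, 15:20–17:00, 17:10–17:20, 17:30–18:30.
Windows ≥ 60 min: 11:50–13:10, 15:20–17:00, 17:30–18:30.
Latest start in the last window 17:30–18:30 is 18:30 − 60 min = 17:30.

17:30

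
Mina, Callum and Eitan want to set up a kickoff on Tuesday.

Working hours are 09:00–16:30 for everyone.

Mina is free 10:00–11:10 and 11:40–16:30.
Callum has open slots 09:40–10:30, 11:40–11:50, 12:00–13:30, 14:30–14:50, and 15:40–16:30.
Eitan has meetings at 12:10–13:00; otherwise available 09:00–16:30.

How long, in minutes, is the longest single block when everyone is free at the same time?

50 minutes

Eitan free within 09:00–16:30: 09:00–12:10, 13:00–16:30.
Mina ∩ Callum: 10:00–10:30, 11:40–11:50, 12:00–13:30, 14:30–14:50, 15:40–16:30.
Mina ∩ Callum ∩ Eitan: 10:00–10:30, 11:40–11:50, 12:00–12:10, 13:00–13:30, 14:30–14:50, 15:40–16:30.
Common window lengths: 30, 10, 10, 30, 20, 50 min; longest is 50.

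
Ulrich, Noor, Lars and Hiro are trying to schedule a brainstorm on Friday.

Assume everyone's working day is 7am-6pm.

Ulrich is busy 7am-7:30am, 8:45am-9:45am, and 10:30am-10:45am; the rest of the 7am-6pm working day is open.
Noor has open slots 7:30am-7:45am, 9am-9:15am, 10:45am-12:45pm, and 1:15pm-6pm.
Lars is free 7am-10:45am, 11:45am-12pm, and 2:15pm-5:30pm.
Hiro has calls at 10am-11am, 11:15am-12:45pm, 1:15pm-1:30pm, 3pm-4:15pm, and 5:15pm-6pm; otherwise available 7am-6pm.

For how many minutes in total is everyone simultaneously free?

120 minutes

Ulrich free within 07:00–18:00: 07:30–08:45, 09:45–10:30, 10:45–18:00.
Hiro free within 07:00–18:00: 07:00–10:00, 11:00–11:15, 12:45–13:15, 13:30–15:00, 16:15–17:15.
Ulrich ∩ Noor: 07:30–07:45, 10:45–12:45, 13:15–18:00.
Ulrich ∩ Noor ∩ Lars: 07:30–07:45, 11:45–12:00, 14:15–17:30.
Ulrich ∩ Noor ∩ Lars ∩ Hiro: 07:30–07:45, 14:15–15:00, 16:15–17:15.
Total common minutes: 15 + 45 + 60 = 120.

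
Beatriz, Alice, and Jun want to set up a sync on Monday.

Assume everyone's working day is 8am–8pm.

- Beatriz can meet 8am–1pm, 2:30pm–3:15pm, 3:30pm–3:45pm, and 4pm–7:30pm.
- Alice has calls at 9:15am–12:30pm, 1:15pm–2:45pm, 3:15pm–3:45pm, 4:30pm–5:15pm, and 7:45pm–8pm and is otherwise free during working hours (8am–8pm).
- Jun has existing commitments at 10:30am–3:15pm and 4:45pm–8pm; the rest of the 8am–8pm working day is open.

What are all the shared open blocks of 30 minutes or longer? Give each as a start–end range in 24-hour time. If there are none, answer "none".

Alice free within 08:00–20:00: 08:00–09:15, 12:30–13:15, 14:45–15:15, 15:45–16:30, 17:15–19:45.
Jun free within 08:00–20:00: 08:00–10:30, 15:15–16:45.
Beatriz ∩ Alice: 08:00–09:15, 12:30–13:00, 14:45–15:15, 16:00–16:30, 17:15–19:30.
Beatriz ∩ Alice ∩ Jun: 08:00–09:15, 16:00–16:30.
Windows ≥ 30 min: 08:00–09:15, 16:00–16:30.

08:00–09:15, 16:00–16:30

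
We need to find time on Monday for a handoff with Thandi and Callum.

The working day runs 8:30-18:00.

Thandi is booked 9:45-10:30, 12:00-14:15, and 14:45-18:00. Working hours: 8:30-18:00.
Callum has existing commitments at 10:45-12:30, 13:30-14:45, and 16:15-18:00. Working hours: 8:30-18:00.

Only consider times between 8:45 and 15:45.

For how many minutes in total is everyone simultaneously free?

Thandi free within 08:30–18:00: 08:30–09:45, 10:30–12:00, 14:15–14:45.
Callum free within 08:30–18:00: 08:30–10:45, 12:30–13:30, 14:45–16:15.
Thandi ∩ Callum: 08:30–09:45, 10:30–10:45.
Restricted to 08:45–15:45: 08:45–09:45, 10:30–10:45.
Total common minutes: 60 + 15 = 75.

75 minutes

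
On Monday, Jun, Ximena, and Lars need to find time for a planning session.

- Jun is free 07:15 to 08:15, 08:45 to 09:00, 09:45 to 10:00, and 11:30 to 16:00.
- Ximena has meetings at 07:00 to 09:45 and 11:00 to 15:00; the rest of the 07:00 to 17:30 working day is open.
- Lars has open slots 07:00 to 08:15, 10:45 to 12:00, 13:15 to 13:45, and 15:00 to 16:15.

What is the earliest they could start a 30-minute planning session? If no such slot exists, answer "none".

15:00

Ximena free within 07:00–17:30: 09:45–11:00, 15:00–17:30.
Jun ∩ Ximena: 09:45–10:00, 15:00–16:00.
Jun ∩ Ximena ∩ Lars: 15:00–16:00.
Windows ≥ 30 min: 15:00–16:00.
Earliest such window starts at 15:00.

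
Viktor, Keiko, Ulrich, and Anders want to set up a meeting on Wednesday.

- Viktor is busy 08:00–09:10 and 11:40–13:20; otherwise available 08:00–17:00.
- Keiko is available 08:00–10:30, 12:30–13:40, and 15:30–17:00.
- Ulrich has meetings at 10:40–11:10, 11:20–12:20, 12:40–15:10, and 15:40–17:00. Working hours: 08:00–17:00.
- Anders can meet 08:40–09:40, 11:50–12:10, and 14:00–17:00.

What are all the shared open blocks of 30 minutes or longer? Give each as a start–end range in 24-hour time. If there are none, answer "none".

09:10–09:40

Viktor free within 08:00–17:00: 09:10–11:40, 13:20–17:00.
Ulrich free within 08:00–17:00: 08:00–10:40, 11:10–11:20, 12:20–12:40, 15:10–15:40.
Viktor ∩ Keiko: 09:10–10:30, 13:20–13:40, 15:30–17:00.
Viktor ∩ Keiko ∩ Ulrich: 09:10–10:30, 15:30–15:40.
Viktor ∩ Keiko ∩ Ulrich ∩ Anders: 09:10–09:40, 15:30–15:40.
Windows ≥ 30 min: 09:10–09:40.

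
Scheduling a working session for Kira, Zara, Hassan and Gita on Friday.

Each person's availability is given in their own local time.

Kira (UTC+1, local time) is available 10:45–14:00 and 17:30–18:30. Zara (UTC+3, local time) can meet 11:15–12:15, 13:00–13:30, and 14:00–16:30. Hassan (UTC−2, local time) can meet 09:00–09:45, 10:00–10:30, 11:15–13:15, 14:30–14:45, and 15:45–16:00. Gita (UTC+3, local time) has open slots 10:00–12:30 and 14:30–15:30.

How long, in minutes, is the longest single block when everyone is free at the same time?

30 minutes

Kira → UTC: 09:45–13:00, 16:30–17:30.
Zara → UTC: 08:15–09:15, 10:00–10:30, 11:00–13:30.
Hassan → UTC: 11:00–11:45, 12:00–12:30, 13:15–15:15, 16:30–16:45, 17:45–18:00.
Gita → UTC: 07:00–09:30, 11:30–12:30.
Kira ∩ Zara: 10:00–10:30, 11:00–13:00.
Kira ∩ Zara ∩ Hassan: 11:00–11:45, 12:00–12:30.
Kira ∩ Zara ∩ Hassan ∩ Gita: 11:30–11:45, 12:00–12:30.
Common window lengths: 15, 30 min; longest is 30.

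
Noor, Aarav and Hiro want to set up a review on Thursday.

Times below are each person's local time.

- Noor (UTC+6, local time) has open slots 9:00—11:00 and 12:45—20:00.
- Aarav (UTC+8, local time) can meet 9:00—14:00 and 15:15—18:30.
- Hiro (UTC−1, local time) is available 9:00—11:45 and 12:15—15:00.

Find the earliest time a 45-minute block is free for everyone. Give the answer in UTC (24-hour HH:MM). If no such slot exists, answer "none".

none

Noor → UTC: 03:00–05:00, 06:45–14:00.
Aarav → UTC: 01:00–06:00, 07:15–10:30.
Hiro → UTC: 10:00–12:45, 13:15–16:00.
Noor ∩ Aarav: 03:00–05:00, 07:15–10:30.
Noor ∩ Aarav ∩ Hiro: 10:00–10:30.
Windows ≥ 45 min: (none).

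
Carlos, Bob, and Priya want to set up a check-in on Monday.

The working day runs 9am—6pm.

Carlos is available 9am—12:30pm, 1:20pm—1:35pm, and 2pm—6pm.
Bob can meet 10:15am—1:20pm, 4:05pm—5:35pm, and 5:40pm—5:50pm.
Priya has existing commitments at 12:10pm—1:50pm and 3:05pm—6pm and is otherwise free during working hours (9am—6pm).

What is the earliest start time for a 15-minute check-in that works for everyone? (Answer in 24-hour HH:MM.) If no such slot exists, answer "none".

10:15

Priya free within 09:00–18:00: 09:00–12:10, 13:50–15:05.
Carlos ∩ Bob: 10:15–12:30, 16:05–17:35, 17:40–17:50.
Carlos ∩ Bob ∩ Priya: 10:15–12:10.
Windows ≥ 15 min: 10:15–12:10.
Earliest such window starts at 10:15.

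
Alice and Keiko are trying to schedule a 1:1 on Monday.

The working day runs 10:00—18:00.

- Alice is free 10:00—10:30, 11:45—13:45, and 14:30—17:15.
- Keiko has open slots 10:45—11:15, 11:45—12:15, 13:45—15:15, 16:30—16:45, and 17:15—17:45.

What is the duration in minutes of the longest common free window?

Alice ∩ Keiko: 11:45–12:15, 14:30–15:15, 16:30–16:45.
Common window lengths: 30, 45, 15 min; longest is 45.

45 minutes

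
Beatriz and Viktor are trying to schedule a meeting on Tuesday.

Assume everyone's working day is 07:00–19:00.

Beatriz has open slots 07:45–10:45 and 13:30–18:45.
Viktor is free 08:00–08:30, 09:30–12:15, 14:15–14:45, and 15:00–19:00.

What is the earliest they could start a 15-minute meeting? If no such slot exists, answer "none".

08:00

Beatriz ∩ Viktor: 08:00–08:30, 09:30–10:45, 14:15–14:45, 15:00–18:45.
Windows ≥ 15 min: 08:00–08:30, 09:30–10:45, 14:15–14:45, 15:00–18:45.
Earliest such window starts at 08:00.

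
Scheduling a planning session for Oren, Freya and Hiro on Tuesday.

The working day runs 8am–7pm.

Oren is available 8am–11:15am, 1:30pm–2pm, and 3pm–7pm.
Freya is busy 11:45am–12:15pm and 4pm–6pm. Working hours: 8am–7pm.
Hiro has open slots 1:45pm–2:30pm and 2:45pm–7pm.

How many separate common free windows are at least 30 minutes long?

2

Freya free within 08:00–19:00: 08:00–11:45, 12:15–16:00, 18:00–19:00.
Oren ∩ Freya: 08:00–11:15, 13:30–14:00, 15:00–16:00, 18:00–19:00.
Oren ∩ Freya ∩ Hiro: 13:45–14:00, 15:00–16:00, 18:00–19:00.
Windows ≥ 30 min: 15:00–16:00, 18:00–19:00.
That's 2 windows.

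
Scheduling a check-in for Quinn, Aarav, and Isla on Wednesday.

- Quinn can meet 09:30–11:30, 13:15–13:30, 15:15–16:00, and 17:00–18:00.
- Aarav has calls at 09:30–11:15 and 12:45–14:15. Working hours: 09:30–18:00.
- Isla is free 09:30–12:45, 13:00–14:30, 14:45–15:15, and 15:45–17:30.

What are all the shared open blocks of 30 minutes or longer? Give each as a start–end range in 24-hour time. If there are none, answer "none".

17:00–17:30

Aarav free within 09:30–18:00: 11:15–12:45, 14:15–18:00.
Quinn ∩ Aarav: 11:15–11:30, 15:15–16:00, 17:00–18:00.
Quinn ∩ Aarav ∩ Isla: 11:15–11:30, 15:45–16:00, 17:00–17:30.
Windows ≥ 30 min: 17:00–17:30.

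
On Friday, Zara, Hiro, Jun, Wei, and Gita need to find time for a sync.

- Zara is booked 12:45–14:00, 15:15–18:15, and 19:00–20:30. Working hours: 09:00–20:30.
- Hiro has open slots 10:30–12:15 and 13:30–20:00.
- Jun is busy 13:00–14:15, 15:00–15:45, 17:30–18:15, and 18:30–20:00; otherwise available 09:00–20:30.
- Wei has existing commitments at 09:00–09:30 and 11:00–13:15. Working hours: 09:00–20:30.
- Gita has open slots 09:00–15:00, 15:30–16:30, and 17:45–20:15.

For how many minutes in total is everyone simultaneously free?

90 minutes

Zara free within 09:00–20:30: 09:00–12:45, 14:00–15:15, 18:15–19:00.
Jun free within 09:00–20:30: 09:00–13:00, 14:15–15:00, 15:45–17:30, 18:15–18:30, 20:00–20:30.
Wei free within 09:00–20:30: 09:30–11:00, 13:15–20:30.
Zara ∩ Hiro: 10:30–12:15, 14:00–15:15, 18:15–19:00.
Zara ∩ Hiro ∩ Jun: 10:30–12:15, 14:15–15:00, 18:15–18:30.
Zara ∩ Hiro ∩ Jun ∩ Wei: 10:30–11:00, 14:15–15:00, 18:15–18:30.
Zara ∩ Hiro ∩ Jun ∩ Wei ∩ Gita: 10:30–11:00, 14:15–15:00, 18:15–18:30.
Total common minutes: 30 + 45 + 15 = 90.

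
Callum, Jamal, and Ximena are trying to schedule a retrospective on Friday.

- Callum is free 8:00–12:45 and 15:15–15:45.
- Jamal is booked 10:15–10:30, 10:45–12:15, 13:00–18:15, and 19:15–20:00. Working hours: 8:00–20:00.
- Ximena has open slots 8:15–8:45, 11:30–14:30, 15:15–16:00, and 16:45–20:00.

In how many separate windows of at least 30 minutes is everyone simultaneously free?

2

Jamal free within 08:00–20:00: 08:00–10:15, 10:30–10:45, 12:15–13:00, 18:15–19:15.
Callum ∩ Jamal: 08:00–10:15, 10:30–10:45, 12:15–12:45.
Callum ∩ Jamal ∩ Ximena: 08:15–08:45, 12:15–12:45.
Windows ≥ 30 min: 08:15–08:45, 12:15–12:45.
That's 2 windows.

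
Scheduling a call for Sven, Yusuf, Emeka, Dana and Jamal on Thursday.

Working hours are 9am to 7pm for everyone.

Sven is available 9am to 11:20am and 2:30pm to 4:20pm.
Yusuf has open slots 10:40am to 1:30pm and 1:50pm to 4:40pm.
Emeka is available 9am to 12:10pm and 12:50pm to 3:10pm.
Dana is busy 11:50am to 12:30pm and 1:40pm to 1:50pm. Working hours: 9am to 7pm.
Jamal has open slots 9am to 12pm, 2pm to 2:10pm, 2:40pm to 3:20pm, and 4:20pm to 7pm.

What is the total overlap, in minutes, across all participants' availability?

Dana free within 09:00–19:00: 09:00–11:50, 12:30–13:40, 13:50–19:00.
Sven ∩ Yusuf: 10:40–11:20, 14:30–16:20.
Sven ∩ Yusuf ∩ Emeka: 10:40–11:20, 14:30–15:10.
Sven ∩ Yusuf ∩ Emeka ∩ Dana: 10:40–11:20, 14:30–15:10.
Sven ∩ Yusuf ∩ Emeka ∩ Dana ∩ Jamal: 10:40–11:20, 14:40–15:10.
Total common minutes: 40 + 30 = 70.

70 minutes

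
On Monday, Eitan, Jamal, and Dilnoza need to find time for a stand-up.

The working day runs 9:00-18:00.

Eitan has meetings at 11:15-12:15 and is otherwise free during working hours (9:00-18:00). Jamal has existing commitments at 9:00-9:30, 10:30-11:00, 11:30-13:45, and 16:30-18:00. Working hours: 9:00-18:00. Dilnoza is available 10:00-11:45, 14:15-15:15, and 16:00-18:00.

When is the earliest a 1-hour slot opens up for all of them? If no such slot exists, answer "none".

14:15

Eitan free within 09:00–18:00: 09:00–11:15, 12:15–18:00.
Jamal free within 09:00–18:00: 09:30–10:30, 11:00–11:30, 13:45–16:30.
Eitan ∩ Jamal: 09:30–10:30, 11:00–11:15, 13:45–16:30.
Eitan ∩ Jamal ∩ Dilnoza: 10:00–10:30, 11:00–11:15, 14:15–15:15, 16:00–16:30.
Windows ≥ 60 min: 14:15–15:15.
Earliest such window starts at 14:15.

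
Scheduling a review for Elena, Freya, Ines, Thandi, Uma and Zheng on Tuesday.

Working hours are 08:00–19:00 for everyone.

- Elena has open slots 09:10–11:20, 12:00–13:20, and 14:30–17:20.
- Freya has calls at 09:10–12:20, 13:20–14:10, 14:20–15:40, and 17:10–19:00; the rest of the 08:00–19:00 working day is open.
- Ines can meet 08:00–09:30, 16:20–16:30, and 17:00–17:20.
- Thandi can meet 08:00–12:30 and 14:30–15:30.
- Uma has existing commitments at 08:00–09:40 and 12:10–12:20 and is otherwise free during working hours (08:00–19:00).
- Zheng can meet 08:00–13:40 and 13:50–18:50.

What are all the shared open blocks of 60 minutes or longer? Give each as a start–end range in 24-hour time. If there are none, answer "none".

none

Freya free within 08:00–19:00: 08:00–09:10, 12:20–13:20, 14:10–14:20, 15:40–17:10.
Uma free within 08:00–19:00: 09:40–12:10, 12:20–19:00.
Elena ∩ Freya: 12:20–13:20, 15:40–17:10.
Elena ∩ Freya ∩ Ines: 16:20–16:30, 17:00–17:10.
Elena ∩ Freya ∩ Ines ∩ Thandi: (none).
Elena ∩ Freya ∩ Ines ∩ Thandi ∩ Uma: (none).
Elena ∩ Freya ∩ Ines ∩ Thandi ∩ Uma ∩ Zheng: (none).
Windows ≥ 60 min: (none).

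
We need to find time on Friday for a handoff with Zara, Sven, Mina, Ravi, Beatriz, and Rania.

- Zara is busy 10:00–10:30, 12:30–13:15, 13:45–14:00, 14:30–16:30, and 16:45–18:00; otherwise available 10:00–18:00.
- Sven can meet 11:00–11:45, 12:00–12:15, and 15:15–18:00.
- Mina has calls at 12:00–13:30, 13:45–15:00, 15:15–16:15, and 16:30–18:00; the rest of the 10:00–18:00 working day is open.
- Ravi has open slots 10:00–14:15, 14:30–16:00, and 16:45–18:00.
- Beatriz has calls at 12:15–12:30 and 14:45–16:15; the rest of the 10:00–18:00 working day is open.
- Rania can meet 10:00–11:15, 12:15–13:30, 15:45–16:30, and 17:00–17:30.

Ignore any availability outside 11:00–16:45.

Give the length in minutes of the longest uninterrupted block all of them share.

Zara free within 10:00–18:00: 10:30–12:30, 13:15–13:45, 14:00–14:30, 16:30–16:45.
Mina free within 10:00–18:00: 10:00–12:00, 13:30–13:45, 15:00–15:15, 16:15–16:30.
Beatriz free within 10:00–18:00: 10:00–12:15, 12:30–14:45, 16:15–18:00.
Zara ∩ Sven: 11:00–11:45, 12:00–12:15, 16:30–16:45.
Zara ∩ Sven ∩ Mina: 11:00–11:45.
Zara ∩ Sven ∩ Mina ∩ Ravi: 11:00–11:45.
Zara ∩ Sven ∩ Mina ∩ Ravi ∩ Beatriz: 11:00–11:45.
Zara ∩ Sven ∩ Mina ∩ Ravi ∩ Beatriz ∩ Rania: 11:00–11:15.
Restricted to 11:00–16:45: 11:00–11:15.
Single common window of 15 minutes.

15 minutes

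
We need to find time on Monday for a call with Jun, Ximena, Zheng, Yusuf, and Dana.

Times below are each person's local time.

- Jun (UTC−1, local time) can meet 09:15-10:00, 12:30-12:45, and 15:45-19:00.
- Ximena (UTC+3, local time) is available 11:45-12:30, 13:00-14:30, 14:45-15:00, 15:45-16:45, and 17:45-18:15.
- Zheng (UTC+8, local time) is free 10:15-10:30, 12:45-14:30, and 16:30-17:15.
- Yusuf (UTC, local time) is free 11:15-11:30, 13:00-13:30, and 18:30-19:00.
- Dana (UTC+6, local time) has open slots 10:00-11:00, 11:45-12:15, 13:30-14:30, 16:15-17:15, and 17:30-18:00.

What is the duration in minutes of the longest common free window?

0 minutes

Jun → UTC: 10:15–11:00, 13:30–13:45, 16:45–20:00.
Ximena → UTC: 08:45–09:30, 10:00–11:30, 11:45–12:00, 12:45–13:45, 14:45–15:15.
Zheng → UTC: 02:15–02:30, 04:45–06:30, 08:30–09:15.
Yusuf → UTC: 11:15–11:30, 13:00–13:30, 18:30–19:00.
Dana → UTC: 04:00–05:00, 05:45–06:15, 07:30–08:30, 10:15–11:15, 11:30–12:00.
Jun ∩ Ximena: 10:15–11:00, 13:30–13:45.
Jun ∩ Ximena ∩ Zheng: (none).
Jun ∩ Ximena ∩ Zheng ∩ Yusuf: (none).
Jun ∩ Ximena ∩ Zheng ∩ Yusuf ∩ Dana: (none).
No common window.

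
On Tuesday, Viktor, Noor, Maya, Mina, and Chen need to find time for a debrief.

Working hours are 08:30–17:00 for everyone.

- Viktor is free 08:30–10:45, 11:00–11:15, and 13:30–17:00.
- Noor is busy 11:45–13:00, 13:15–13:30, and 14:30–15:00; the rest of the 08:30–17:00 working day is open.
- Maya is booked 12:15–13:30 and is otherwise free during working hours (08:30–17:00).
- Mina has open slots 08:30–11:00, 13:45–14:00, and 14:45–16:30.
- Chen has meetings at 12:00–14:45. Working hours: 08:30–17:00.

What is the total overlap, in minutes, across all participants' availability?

Noor free within 08:30–17:00: 08:30–11:45, 13:00–13:15, 13:30–14:30, 15:00–17:00.
Maya free within 08:30–17:00: 08:30–12:15, 13:30–17:00.
Chen free within 08:30–17:00: 08:30–12:00, 14:45–17:00.
Viktor ∩ Noor: 08:30–10:45, 11:00–11:15, 13:30–14:30, 15:00–17:00.
Viktor ∩ Noor ∩ Maya: 08:30–10:45, 11:00–11:15, 13:30–14:30, 15:00–17:00.
Viktor ∩ Noor ∩ Maya ∩ Mina: 08:30–10:45, 13:45–14:00, 15:00–16:30.
Viktor ∩ Noor ∩ Maya ∩ Mina ∩ Chen: 08:30–10:45, 15:00–16:30.
Total common minutes: 135 + 90 = 225.

225 minutes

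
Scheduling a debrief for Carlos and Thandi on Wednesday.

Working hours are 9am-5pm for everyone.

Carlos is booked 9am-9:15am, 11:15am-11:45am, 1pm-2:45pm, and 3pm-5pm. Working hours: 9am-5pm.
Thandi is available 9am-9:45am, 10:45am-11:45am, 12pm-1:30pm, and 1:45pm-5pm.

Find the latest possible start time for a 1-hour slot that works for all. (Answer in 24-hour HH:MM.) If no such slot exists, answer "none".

Carlos free within 09:00–17:00: 09:15–11:15, 11:45–13:00, 14:45–15:00.
Carlos ∩ Thandi: 09:15–09:45, 10:45–11:15, 12:00–13:00, 14:45–15:00.
Windows ≥ 60 min: 12:00–13:00.
Latest start in the last window 12:00–13:00 is 13:00 − 60 min = 12:00.

12:00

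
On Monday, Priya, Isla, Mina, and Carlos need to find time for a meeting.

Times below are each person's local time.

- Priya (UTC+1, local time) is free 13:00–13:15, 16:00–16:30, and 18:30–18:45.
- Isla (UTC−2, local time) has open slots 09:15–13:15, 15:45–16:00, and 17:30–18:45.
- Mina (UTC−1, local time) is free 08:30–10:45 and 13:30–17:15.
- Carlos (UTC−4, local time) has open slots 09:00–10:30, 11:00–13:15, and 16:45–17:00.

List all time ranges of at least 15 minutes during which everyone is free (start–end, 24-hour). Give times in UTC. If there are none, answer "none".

Priya → UTC: 12:00–12:15, 15:00–15:30, 17:30–17:45.
Isla → UTC: 11:15–15:15, 17:45–18:00, 19:30–20:45.
Mina → UTC: 09:30–11:45, 14:30–18:15.
Carlos → UTC: 13:00–14:30, 15:00–17:15, 20:45–21:00.
Priya ∩ Isla: 12:00–12:15, 15:00–15:15.
Priya ∩ Isla ∩ Mina: 15:00–15:15.
Priya ∩ Isla ∩ Mina ∩ Carlos: 15:00–15:15.
Windows ≥ 15 min: 15:00–15:15.

15:00–15:15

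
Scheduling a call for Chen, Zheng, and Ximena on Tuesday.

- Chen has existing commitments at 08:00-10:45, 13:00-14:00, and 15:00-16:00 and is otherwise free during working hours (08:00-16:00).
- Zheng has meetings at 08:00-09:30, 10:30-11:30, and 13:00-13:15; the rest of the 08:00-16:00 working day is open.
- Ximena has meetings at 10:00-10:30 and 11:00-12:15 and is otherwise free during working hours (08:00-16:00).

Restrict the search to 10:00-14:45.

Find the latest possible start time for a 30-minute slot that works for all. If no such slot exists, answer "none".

Chen free within 08:00–16:00: 10:45–13:00, 14:00–15:00.
Zheng free within 08:00–16:00: 09:30–10:30, 11:30–13:00, 13:15–16:00.
Ximena free within 08:00–16:00: 08:00–10:00, 10:30–11:00, 12:15–16:00.
Chen ∩ Zheng: 11:30–13:00, 14:00–15:00.
Chen ∩ Zheng ∩ Ximena: 12:15–13:00, 14:00–15:00.
Restricted to 10:00–14:45: 12:15–13:00, 14:00–14:45.
Windows ≥ 30 min: 12:15–13:00, 14:00–14:45.
Latest start in the last window 14:00–14:45 is 14:45 − 30 min = 14:15.

14:15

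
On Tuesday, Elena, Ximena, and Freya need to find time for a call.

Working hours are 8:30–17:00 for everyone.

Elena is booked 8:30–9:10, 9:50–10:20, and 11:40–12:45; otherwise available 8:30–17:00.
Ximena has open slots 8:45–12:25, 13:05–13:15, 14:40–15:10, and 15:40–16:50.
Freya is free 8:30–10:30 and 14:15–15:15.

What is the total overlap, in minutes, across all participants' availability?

80 minutes

Elena free within 08:30–17:00: 09:10–09:50, 10:20–11:40, 12:45–17:00.
Elena ∩ Ximena: 09:10–09:50, 10:20–11:40, 13:05–13:15, 14:40–15:10, 15:40–16:50.
Elena ∩ Ximena ∩ Freya: 09:10–09:50, 10:20–10:30, 14:40–15:10.
Total common minutes: 40 + 10 + 30 = 80.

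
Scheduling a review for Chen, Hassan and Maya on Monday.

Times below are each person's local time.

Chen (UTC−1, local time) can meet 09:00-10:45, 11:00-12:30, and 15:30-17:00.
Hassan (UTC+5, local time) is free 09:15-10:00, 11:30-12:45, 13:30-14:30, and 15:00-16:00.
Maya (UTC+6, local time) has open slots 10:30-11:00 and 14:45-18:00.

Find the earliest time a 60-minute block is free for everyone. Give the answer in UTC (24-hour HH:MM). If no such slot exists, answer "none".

Chen → UTC: 10:00–11:45, 12:00–13:30, 16:30–18:00.
Hassan → UTC: 04:15–05:00, 06:30–07:45, 08:30–09:30, 10:00–11:00.
Maya → UTC: 04:30–05:00, 08:45–12:00.
Chen ∩ Hassan: 10:00–11:00.
Chen ∩ Hassan ∩ Maya: 10:00–11:00.
Windows ≥ 60 min: 10:00–11:00.
Earliest such window starts at 10:00.

10:00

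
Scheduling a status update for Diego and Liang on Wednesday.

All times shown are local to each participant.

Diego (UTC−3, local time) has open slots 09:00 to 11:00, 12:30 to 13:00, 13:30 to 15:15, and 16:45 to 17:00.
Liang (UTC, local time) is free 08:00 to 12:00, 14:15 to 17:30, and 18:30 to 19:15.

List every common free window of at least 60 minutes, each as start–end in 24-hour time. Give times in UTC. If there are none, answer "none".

Diego → UTC: 12:00–14:00, 15:30–16:00, 16:30–18:15, 19:45–20:00.
Liang → UTC: 08:00–12:00, 14:15–17:30, 18:30–19:15.
Diego ∩ Liang: 15:30–16:00, 16:30–17:30.
Windows ≥ 60 min: 16:30–17:30.

16:30–17:30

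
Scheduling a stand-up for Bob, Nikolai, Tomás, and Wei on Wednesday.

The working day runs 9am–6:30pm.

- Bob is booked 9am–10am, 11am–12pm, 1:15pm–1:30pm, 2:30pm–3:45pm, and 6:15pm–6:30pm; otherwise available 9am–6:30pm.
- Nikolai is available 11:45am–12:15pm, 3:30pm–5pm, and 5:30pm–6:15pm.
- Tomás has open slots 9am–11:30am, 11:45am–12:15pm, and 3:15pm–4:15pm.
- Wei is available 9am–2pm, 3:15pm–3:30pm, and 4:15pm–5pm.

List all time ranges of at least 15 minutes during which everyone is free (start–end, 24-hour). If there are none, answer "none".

Bob free within 09:00–18:30: 10:00–11:00, 12:00–13:15, 13:30–14:30, 15:45–18:15.
Bob ∩ Nikolai: 12:00–12:15, 15:45–17:00, 17:30–18:15.
Bob ∩ Nikolai ∩ Tomás: 12:00–12:15, 15:45–16:15.
Bob ∩ Nikolai ∩ Tomás ∩ Wei: 12:00–12:15.
Windows ≥ 15 min: 12:00–12:15.

12:00–12:15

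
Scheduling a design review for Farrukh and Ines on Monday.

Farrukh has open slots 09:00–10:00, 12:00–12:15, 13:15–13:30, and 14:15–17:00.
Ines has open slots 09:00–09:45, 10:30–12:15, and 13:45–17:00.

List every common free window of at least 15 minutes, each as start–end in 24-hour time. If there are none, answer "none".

Farrukh ∩ Ines: 09:00–09:45, 12:00–12:15, 14:15–17:00.
Windows ≥ 15 min: 09:00–09:45, 12:00–12:15, 14:15–17:00.

09:00–09:45, 12:00–12:15, 14:15–17:00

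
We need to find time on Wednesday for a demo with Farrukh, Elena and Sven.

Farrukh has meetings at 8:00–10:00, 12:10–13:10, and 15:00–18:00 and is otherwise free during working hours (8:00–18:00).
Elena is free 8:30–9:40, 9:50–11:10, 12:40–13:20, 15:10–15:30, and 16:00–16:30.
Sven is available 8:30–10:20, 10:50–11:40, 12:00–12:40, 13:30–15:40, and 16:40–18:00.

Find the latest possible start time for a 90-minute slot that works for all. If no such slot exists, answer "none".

Farrukh free within 08:00–18:00: 10:00–12:10, 13:10–15:00.
Farrukh ∩ Elena: 10:00–11:10, 13:10–13:20.
Farrukh ∩ Elena ∩ Sven: 10:00–10:20, 10:50–11:10.
Windows ≥ 90 min: (none).

none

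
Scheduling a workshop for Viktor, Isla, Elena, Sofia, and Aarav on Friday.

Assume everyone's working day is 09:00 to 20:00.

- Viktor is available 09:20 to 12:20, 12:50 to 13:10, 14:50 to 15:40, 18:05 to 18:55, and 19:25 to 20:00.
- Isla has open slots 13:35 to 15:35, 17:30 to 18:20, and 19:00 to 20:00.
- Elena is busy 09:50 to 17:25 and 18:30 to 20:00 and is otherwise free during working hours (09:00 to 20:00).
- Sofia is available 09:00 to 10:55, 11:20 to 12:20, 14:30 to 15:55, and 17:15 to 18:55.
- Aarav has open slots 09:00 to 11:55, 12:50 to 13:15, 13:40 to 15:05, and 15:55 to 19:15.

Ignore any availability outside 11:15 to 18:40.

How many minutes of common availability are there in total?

Elena free within 09:00–20:00: 09:00–09:50, 17:25–18:30.
Viktor ∩ Isla: 14:50–15:35, 18:05–18:20, 19:25–20:00.
Viktor ∩ Isla ∩ Elena: 18:05–18:20.
Viktor ∩ Isla ∩ Elena ∩ Sofia: 18:05–18:20.
Viktor ∩ Isla ∩ Elena ∩ Sofia ∩ Aarav: 18:05–18:20.
Restricted to 11:15–18:40: 18:05–18:20.
Total common minutes: 15.

15 minutes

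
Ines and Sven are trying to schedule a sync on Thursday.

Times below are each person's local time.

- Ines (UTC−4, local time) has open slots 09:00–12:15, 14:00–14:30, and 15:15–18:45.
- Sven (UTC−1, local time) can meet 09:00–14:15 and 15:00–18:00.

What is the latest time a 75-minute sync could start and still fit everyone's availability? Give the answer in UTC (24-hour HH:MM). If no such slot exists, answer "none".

14:00

Ines → UTC: 13:00–16:15, 18:00–18:30, 19:15–22:45.
Sven → UTC: 10:00–15:15, 16:00–19:00.
Ines ∩ Sven: 13:00–15:15, 16:00–16:15, 18:00–18:30.
Windows ≥ 75 min: 13:00–15:15.
Latest start in the last window 13:00–15:15 is 15:15 − 75 min = 14:00.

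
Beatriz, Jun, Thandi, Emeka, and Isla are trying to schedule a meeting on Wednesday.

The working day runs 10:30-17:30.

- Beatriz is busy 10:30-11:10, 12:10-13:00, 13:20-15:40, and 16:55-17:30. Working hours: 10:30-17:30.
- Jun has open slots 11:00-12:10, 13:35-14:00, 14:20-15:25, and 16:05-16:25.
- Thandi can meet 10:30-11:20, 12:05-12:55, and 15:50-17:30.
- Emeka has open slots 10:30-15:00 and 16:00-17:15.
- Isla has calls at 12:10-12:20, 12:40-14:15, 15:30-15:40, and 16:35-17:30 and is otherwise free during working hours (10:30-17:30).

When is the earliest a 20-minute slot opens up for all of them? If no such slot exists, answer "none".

Beatriz free within 10:30–17:30: 11:10–12:10, 13:00–13:20, 15:40–16:55.
Isla free within 10:30–17:30: 10:30–12:10, 12:20–12:40, 14:15–15:30, 15:40–16:35.
Beatriz ∩ Jun: 11:10–12:10, 16:05–16:25.
Beatriz ∩ Jun ∩ Thandi: 11:10–11:20, 12:05–12:10, 16:05–16:25.
Beatriz ∩ Jun ∩ Thandi ∩ Emeka: 11:10–11:20, 12:05–12:10, 16:05–16:25.
Beatriz ∩ Jun ∩ Thandi ∩ Emeka ∩ Isla: 11:10–11:20, 12:05–12:10, 16:05–16:25.
Windows ≥ 20 min: 16:05–16:25.
Earliest such window starts at 16:05.

16:05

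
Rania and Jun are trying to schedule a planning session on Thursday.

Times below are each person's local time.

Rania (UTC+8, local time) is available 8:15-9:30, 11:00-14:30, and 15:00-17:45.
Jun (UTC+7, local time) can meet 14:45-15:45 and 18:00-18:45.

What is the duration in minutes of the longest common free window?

60 minutes

Rania → UTC: 00:15–01:30, 03:00–06:30, 07:00–09:45.
Jun → UTC: 07:45–08:45, 11:00–11:45.
Rania ∩ Jun: 07:45–08:45.
Single common window of 60 minutes.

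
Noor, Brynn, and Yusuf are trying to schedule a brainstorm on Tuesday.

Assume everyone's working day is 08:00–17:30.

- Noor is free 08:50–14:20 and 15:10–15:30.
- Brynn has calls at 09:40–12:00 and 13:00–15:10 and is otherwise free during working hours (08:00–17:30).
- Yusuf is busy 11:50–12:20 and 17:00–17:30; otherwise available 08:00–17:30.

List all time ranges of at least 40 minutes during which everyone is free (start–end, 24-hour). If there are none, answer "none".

Brynn free within 08:00–17:30: 08:00–09:40, 12:00–13:00, 15:10–17:30.
Yusuf free within 08:00–17:30: 08:00–11:50, 12:20–17:00.
Noor ∩ Brynn: 08:50–09:40, 12:00–13:00, 15:10–15:30.
Noor ∩ Brynn ∩ Yusuf: 08:50–09:40, 12:20–13:00, 15:10–15:30.
Windows ≥ 40 min: 08:50–09:40, 12:20–13:00.

08:50–09:40, 12:20–13:00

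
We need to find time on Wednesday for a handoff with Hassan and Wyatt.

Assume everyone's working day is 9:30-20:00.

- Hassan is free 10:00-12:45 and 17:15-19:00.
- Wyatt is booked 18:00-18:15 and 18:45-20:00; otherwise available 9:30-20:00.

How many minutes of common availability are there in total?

240 minutes

Wyatt free within 09:30–20:00: 09:30–18:00, 18:15–18:45.
Hassan ∩ Wyatt: 10:00–12:45, 17:15–18:00, 18:15–18:45.
Total common minutes: 165 + 45 + 30 = 240.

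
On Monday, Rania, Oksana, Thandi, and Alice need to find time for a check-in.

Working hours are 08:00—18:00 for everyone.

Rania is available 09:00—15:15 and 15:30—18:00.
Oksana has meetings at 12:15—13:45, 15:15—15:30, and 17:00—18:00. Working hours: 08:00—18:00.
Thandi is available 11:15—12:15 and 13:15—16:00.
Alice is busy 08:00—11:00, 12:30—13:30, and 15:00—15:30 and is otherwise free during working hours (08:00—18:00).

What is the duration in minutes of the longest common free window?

Oksana free within 08:00–18:00: 08:00–12:15, 13:45–15:15, 15:30–17:00.
Alice free within 08:00–18:00: 11:00–12:30, 13:30–15:00, 15:30–18:00.
Rania ∩ Oksana: 09:00–12:15, 13:45–15:15, 15:30–17:00.
Rania ∩ Oksana ∩ Thandi: 11:15–12:15, 13:45–15:15, 15:30–16:00.
Rania ∩ Oksana ∩ Thandi ∩ Alice: 11:15–12:15, 13:45–15:00, 15:30–16:00.
Common window lengths: 60, 75, 30 min; longest is 75.

75 minutes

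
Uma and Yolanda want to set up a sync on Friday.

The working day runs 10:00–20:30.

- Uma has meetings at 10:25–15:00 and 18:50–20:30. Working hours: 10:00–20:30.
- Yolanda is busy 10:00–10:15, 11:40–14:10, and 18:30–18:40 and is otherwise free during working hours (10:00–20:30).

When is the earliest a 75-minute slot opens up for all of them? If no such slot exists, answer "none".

Uma free within 10:00–20:30: 10:00–10:25, 15:00–18:50.
Yolanda free within 10:00–20:30: 10:15–11:40, 14:10–18:30, 18:40–20:30.
Uma ∩ Yolanda: 10:15–10:25, 15:00–18:30, 18:40–18:50.
Windows ≥ 75 min: 15:00–18:30.
Earliest such window starts at 15:00.

15:00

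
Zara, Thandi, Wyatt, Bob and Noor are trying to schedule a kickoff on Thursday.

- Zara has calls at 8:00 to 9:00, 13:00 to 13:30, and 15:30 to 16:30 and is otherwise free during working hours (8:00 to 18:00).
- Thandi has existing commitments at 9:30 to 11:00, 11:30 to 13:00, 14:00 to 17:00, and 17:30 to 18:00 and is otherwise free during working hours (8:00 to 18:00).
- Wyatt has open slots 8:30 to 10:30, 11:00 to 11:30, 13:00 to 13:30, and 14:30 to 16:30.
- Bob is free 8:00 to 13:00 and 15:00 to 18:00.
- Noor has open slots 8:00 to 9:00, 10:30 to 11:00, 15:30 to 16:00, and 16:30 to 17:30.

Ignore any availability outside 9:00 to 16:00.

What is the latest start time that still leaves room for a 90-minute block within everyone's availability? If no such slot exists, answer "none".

none

Zara free within 08:00–18:00: 09:00–13:00, 13:30–15:30, 16:30–18:00.
Thandi free within 08:00–18:00: 08:00–09:30, 11:00–11:30, 13:00–14:00, 17:00–17:30.
Zara ∩ Thandi: 09:00–09:30, 11:00–11:30, 13:30–14:00, 17:00–17:30.
Zara ∩ Thandi ∩ Wyatt: 09:00–09:30, 11:00–11:30.
Zara ∩ Thandi ∩ Wyatt ∩ Bob: 09:00–09:30, 11:00–11:30.
Zara ∩ Thandi ∩ Wyatt ∩ Bob ∩ Noor: (none).
Restricted to 09:00–16:00: (none).
Windows ≥ 90 min: (none).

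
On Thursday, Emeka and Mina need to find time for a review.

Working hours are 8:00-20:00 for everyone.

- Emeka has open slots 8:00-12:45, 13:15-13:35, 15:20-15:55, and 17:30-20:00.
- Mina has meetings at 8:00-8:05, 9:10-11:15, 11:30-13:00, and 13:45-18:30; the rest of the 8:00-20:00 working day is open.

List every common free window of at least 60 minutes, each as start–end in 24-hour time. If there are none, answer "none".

08:05–09:10, 18:30–20:00

Mina free within 08:00–20:00: 08:05–09:10, 11:15–11:30, 13:00–13:45, 18:30–20:00.
Emeka ∩ Mina: 08:05–09:10, 11:15–11:30, 13:15–13:35, 18:30–20:00.
Windows ≥ 60 min: 08:05–09:10, 18:30–20:00.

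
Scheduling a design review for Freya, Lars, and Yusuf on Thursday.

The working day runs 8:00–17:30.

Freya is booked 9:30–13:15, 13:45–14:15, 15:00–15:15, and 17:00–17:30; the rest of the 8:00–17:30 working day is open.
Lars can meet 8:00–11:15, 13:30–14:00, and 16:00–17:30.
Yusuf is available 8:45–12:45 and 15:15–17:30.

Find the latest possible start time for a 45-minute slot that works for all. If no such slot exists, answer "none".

16:15

Freya free within 08:00–17:30: 08:00–09:30, 13:15–13:45, 14:15–15:00, 15:15–17:00.
Freya ∩ Lars: 08:00–09:30, 13:30–13:45, 16:00–17:00.
Freya ∩ Lars ∩ Yusuf: 08:45–09:30, 16:00–17:00.
Windows ≥ 45 min: 08:45–09:30, 16:00–17:00.
Latest start in the last window 16:00–17:00 is 17:00 − 45 min = 16:15.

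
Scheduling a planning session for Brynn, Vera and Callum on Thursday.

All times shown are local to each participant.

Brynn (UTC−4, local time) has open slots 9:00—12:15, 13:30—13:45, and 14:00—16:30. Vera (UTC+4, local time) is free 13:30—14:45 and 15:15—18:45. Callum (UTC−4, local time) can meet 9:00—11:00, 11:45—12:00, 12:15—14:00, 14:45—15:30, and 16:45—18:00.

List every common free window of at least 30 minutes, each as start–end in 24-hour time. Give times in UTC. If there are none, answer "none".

Brynn → UTC: 13:00–16:15, 17:30–17:45, 18:00–20:30.
Vera → UTC: 09:30–10:45, 11:15–14:45.
Callum → UTC: 13:00–15:00, 15:45–16:00, 16:15–18:00, 18:45–19:30, 20:45–22:00.
Brynn ∩ Vera: 13:00–14:45.
Brynn ∩ Vera ∩ Callum: 13:00–14:45.
Windows ≥ 30 min: 13:00–14:45.

13:00–14:45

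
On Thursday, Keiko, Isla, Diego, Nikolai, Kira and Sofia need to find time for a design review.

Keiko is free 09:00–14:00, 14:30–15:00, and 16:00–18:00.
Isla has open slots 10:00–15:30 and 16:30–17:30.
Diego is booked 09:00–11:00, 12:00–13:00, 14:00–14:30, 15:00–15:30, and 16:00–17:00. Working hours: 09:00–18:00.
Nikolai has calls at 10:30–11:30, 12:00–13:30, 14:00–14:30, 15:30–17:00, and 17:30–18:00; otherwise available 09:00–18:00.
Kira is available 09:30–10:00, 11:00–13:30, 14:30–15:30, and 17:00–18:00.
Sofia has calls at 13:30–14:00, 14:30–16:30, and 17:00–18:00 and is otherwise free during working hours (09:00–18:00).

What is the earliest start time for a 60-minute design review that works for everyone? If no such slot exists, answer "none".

none

Diego free within 09:00–18:00: 11:00–12:00, 13:00–14:00, 14:30–15:00, 15:30–16:00, 17:00–18:00.
Nikolai free within 09:00–18:00: 09:00–10:30, 11:30–12:00, 13:30–14:00, 14:30–15:30, 17:00–17:30.
Sofia free within 09:00–18:00: 09:00–13:30, 14:00–14:30, 16:30–17:00.
Keiko ∩ Isla: 10:00–14:00, 14:30–15:00, 16:30–17:30.
Keiko ∩ Isla ∩ Diego: 11:00–12:00, 13:00–14:00, 14:30–15:00, 17:00–17:30.
Keiko ∩ Isla ∩ Diego ∩ Nikolai: 11:30–12:00, 13:30–14:00, 14:30–15:00, 17:00–17:30.
Keiko ∩ Isla ∩ Diego ∩ Nikolai ∩ Kira: 11:30–12:00, 14:30–15:00, 17:00–17:30.
Keiko ∩ Isla ∩ Diego ∩ Nikolai ∩ Kira ∩ Sofia: 11:30–12:00.
Windows ≥ 60 min: (none).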